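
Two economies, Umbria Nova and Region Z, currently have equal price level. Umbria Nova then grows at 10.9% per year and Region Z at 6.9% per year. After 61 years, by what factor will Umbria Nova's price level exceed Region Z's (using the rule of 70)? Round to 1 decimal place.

Rate gap = 10.9% − 6.9% = 4 points.
The ratio doubles every 70/4 ≈ 17.50 years.
61/17.50 ≈ 3.49 doublings → ratio ≈ 2^3.49 ≈ 11.2.

≈ 11.2 times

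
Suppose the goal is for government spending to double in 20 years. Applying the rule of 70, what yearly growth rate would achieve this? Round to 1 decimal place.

roughly 3.5%

70 / 20 ≈ 3.50, so about 3.5% per year.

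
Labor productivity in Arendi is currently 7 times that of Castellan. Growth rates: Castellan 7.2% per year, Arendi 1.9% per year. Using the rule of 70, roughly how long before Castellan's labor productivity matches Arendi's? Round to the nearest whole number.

37 years

What matters is the difference: 5.3 pp.
Rule of 70 on the gap: the ratio halves every 70/5.3 ≈ 13.21 years.
A 7 times gap takes log₂(7) ≈ 2.81 halvings to close: 2.81 × 13.21 ≈ 37 years.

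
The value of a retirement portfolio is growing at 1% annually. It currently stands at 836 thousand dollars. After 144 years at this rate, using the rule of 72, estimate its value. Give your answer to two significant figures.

around 3300 thousand dollars

It doubles every 72/1 ≈ 72.00 years, so 144 years is 2.00 doublings.
2^2.00 ≈ 4.00; 836 × 4.00 ≈ 3300 thousand dollars.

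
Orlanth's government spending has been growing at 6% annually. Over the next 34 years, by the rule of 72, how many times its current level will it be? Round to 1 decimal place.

Doubling time ≈ 72/6 = 12.00 years.
34 years / 12.00 ≈ 2.83 doublings → factor 2^2.83 ≈ 7.1.

around 7.1 times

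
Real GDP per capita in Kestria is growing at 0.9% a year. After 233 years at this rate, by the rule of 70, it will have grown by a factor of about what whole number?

At 0.9% one doubling takes ≈ 77.78 years; 233 years is 3 of them, so ×8.

8 times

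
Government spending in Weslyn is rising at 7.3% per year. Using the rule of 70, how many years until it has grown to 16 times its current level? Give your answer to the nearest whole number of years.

One doubling takes 70/7.3 = 9.59 years.
Getting to 16× needs 4 doublings: 4 × 9.59 ≈ 38 years.

38 years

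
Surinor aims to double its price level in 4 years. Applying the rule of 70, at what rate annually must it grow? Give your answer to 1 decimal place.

70 / 4 ≈ 17.50, so about 17.5% annually.

around 17.5%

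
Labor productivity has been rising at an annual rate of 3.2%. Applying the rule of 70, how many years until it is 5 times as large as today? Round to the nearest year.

51 years

Doubling time ≈ 70/3.2 = 21.88 years.
Reaching 5× takes log₂(5) ≈ 2.32 doublings.
2.32 × 21.88 ≈ 51 years.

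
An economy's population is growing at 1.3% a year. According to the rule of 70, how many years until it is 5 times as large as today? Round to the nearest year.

One doubling takes 70/1.3 = 53.85 years.
Reaching 5× takes log₂(5) ≈ 2.32 doublings.
2.32 × 53.85 ≈ 125 years.

around 125 years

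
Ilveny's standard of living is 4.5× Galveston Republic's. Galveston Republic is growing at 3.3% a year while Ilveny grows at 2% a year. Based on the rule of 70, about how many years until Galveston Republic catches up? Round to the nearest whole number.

around 117 years

What matters is the difference: 1.3 pp.
Rule of 70 on the gap: the ratio halves every 70/1.3 ≈ 53.85 years.
A 4.5× gap takes log₂(4.5) ≈ 2.17 halvings to close: 2.17 × 53.85 ≈ 117 years.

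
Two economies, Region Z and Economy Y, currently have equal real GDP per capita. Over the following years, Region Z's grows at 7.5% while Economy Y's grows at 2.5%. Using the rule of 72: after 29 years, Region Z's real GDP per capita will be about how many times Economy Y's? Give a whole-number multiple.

about 4 times

Rate gap = 7.5% − 2.5% = 5 points.
The ratio doubles every 72/5 ≈ 14.40 years.
29/14.40 ≈ 2.01 doublings → ratio ≈ 2^2.01 ≈ 4.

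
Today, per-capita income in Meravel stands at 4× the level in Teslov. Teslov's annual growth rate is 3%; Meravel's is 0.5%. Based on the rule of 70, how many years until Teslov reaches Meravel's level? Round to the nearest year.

approximately 56 years

The growth-rate gap is 3% − 0.5% = 2.5 percentage points.
So the ratio between them halves every 70/2.5 ≈ 28.00 years.
A 4× gap closes after 2 halvings: 2 × 28.00 ≈ 56 years.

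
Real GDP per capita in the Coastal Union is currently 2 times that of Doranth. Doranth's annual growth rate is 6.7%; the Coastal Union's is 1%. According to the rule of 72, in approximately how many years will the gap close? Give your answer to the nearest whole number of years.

13 years

The growth-rate gap is 6.7% − 1% = 5.7 percentage points.
So the ratio between them halves every 72/5.7 ≈ 12.63 years.
A 2 times gap closes after 1 halving: 1 × 12.63 ≈ 13 years.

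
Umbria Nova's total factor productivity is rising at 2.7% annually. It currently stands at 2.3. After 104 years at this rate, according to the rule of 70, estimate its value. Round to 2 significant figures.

37

Doubling time ≈ 70/2.7 = 25.93 years.
104 years is 104/25.93 ≈ 4.01 doublings, a factor of 2^4.01 ≈ 16.11.
2.3 × 16.11 ≈ 37.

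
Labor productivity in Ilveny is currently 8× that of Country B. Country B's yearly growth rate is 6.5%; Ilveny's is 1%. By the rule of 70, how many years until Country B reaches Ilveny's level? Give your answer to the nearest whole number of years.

38 years

Country B gains on Ilveny at 6.5% − 1% = 5.5 points a year.
At that relative rate the gap halves every 70/5.5 ≈ 12.73 years.
An 8× gap closes after 3 halvings: 3 × 12.73 ≈ 38 years.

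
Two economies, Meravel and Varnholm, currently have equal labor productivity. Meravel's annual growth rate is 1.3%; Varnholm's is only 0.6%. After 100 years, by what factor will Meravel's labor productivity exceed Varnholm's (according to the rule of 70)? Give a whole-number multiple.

Meravel pulls ahead at 0.7 pp per year, so the ratio doubles every 70/0.7 ≈ 100.00 years.
In 100 years that's 1.00 doublings: 2^1.00 ≈ 2.

≈ 2 times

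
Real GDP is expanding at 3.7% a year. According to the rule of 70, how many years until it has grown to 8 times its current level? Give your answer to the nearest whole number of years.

57 years

At 3.7% it doubles every 70/3.7 ≈ 18.92 years.
8 = 2^3, so 3 doublings → 57 years.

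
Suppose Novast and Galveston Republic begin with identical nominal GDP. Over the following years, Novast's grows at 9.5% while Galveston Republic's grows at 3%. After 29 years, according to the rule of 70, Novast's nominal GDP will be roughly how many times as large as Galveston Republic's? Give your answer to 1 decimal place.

6.5 times

Only the 6.5-point difference matters.
70/6.5 ≈ 10.77 years per doubling of the ratio; 29 years gives 2.69 doublings, so ≈ 6.5×.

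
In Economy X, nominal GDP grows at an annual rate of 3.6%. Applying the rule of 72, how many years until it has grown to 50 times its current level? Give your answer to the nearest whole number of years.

Doubling time ≈ 72/3.6 = 20.00 years.
Reaching 50× takes log₂(50) ≈ 5.64 doublings.
5.64 × 20.00 ≈ 113 years.

about 113 years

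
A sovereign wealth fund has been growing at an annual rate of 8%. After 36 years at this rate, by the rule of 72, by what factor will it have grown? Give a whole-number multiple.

about 16 times

At 8% one doubling takes ≈ 9.00 years; 36 years is 4 of them, so ×16.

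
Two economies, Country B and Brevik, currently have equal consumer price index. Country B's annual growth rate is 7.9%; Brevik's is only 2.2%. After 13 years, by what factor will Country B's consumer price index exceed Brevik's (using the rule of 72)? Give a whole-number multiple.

≈ 2 times

Rate gap = 7.9% − 2.2% = 5.7 points.
The ratio doubles every 72/5.7 ≈ 12.63 years.
13/12.63 ≈ 1.03 doublings → ratio ≈ 2^1.03 ≈ 2.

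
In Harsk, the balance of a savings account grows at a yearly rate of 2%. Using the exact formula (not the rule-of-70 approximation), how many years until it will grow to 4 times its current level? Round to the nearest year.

t = ln(4) / ln(1 + 0.02) = 1.3863 / 0.019803 ≈ 70.00.
≈ 70 years.

70 years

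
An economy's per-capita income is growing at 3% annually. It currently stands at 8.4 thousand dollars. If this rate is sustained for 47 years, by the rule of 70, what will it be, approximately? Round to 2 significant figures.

It doubles every 70/3 ≈ 23.33 years, so 47 years is 2.01 doublings.
2^2.01 ≈ 4.03; 8.4 × 4.03 ≈ 34 thousand dollars.

roughly 34 thousand dollars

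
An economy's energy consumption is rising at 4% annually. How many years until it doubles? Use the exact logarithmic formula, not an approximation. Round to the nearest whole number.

t = ln(2) / ln(1 + 0.04) = 0.6931 / 0.039221 ≈ 17.67.
≈ 18 years.

18 years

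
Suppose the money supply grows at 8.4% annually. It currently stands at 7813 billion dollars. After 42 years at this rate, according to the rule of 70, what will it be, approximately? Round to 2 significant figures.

It doubles every 70/8.4 ≈ 8.33 years, so 42 years is 5.04 doublings.
2^5.04 ≈ 32.90; 7813 × 32.90 ≈ 260000 billion dollars.

≈ 260000 billion dollars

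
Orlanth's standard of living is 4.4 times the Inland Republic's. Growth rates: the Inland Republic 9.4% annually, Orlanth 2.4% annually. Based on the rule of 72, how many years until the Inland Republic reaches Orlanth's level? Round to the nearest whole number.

What matters is the difference: 7 pp.
Rule of 72 on the gap: the ratio halves every 72/7 ≈ 10.29 years.
A 4.4 times gap takes log₂(4.4) ≈ 2.14 halvings to close: 2.14 × 10.29 ≈ 22 years.

roughly 22 years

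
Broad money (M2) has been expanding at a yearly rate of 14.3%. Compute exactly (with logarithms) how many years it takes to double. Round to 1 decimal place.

t = ln(2) / ln(1 + 0.143) = 0.6931 / 0.133656 ≈ 5.19.

5.2 years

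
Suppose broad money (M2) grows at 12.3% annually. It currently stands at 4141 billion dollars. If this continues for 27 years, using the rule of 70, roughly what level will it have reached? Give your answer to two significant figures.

It doubles every 70/12.3 ≈ 5.69 years, so 27 years is 4.75 doublings.
2^4.75 ≈ 26.91; 4141 × 26.91 ≈ 110000 billion dollars.

≈ 110000 billion dollars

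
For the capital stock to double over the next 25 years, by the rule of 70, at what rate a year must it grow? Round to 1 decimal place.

70 / 25 ≈ 2.80, so about 2.8% a year.

roughly 2.8%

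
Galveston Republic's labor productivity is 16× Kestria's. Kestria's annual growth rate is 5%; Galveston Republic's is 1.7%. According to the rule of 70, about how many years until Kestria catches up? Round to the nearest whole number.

What matters is the difference: 3.3 pp.
Rule of 70 on the gap: the ratio halves every 70/3.3 ≈ 21.21 years.
A 16× gap closes after 4 halvings: 4 × 21.21 ≈ 85 years.

about 85 years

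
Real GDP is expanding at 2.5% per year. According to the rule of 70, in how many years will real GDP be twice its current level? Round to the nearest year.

At 2.5%, doubling takes about 70/2.5 = 28.00 years.

≈ 28 years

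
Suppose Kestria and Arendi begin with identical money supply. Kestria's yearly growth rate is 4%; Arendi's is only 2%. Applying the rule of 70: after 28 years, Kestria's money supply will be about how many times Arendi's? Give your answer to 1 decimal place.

Kestria pulls ahead at 2 pp per year, so the ratio doubles every 70/2 ≈ 35.00 years.
In 28 years that's 0.80 doublings: 2^0.80 ≈ 1.7.

approximately 1.7 times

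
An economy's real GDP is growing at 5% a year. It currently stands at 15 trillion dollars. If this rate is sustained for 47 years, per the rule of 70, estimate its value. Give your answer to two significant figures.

Doubling time ≈ 70/5 = 14.00 years.
47 years is 47/14.00 ≈ 3.36 doublings, a factor of 2^3.36 ≈ 10.27.
15 × 10.27 ≈ 150 trillion dollars.

approximately 150 trillion dollars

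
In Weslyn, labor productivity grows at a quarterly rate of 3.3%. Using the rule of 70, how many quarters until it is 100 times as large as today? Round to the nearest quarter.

approximately 141 quarters

Doubling time ≈ 70/3.3 = 21.21 quarters.
100× is log₂ 100 ≈ 6.64 doublings, so ≈ 6.64 × 21.21 = 141 quarters.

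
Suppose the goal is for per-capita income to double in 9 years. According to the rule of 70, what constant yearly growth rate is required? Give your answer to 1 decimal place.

roughly 7.8%

70 / 9 ≈ 7.78, so about 7.8% per year.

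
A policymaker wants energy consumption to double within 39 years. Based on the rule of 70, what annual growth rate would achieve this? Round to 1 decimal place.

about 1.8%

70 / 39 ≈ 1.79, so about 1.8% annually.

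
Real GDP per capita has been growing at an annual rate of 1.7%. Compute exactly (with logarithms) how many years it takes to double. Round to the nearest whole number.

t = ln(2) / ln(1 + 0.017) = 0.6931 / 0.016857 ≈ 41.12.
≈ 41 years.

41 years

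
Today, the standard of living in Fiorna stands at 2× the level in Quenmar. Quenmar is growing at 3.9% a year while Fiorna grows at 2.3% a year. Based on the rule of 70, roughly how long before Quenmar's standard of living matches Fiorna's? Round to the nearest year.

Quenmar gains on Fiorna at 3.9% − 2.3% = 1.6 points a year.
At that relative rate the gap halves every 70/1.6 ≈ 43.75 years.
A 2× gap closes after 1 halving: 1 × 43.75 ≈ 44 years.

around 44 years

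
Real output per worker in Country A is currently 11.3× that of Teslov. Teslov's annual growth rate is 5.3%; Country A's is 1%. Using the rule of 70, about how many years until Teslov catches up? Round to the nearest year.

What matters is the difference: 4.3 pp.
Rule of 70 on the gap: the ratio halves every 70/4.3 ≈ 16.28 years.
An 11.3× gap takes log₂(11.3) ≈ 3.50 halvings to close: 3.50 × 16.28 ≈ 57 years.

around 57 years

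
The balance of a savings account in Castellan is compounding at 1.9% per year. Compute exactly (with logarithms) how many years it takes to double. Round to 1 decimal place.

36.8 years

t = ln(2) / ln(1 + 0.019) = 0.6931 / 0.018822 ≈ 36.82.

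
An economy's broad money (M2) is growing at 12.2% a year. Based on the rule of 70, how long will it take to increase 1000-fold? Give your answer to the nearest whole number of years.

about 57 years

One doubling takes 70/12.2 = 5.74 years.
Reaching 1000× takes log₂(1000) ≈ 9.97 doublings.
9.97 × 5.74 ≈ 57 years.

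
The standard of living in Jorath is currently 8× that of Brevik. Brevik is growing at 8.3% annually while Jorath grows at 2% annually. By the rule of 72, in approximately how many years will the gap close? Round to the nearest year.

Brevik gains on Jorath at 8.3% − 2% = 6.3 points a year.
At that relative rate the gap halves every 72/6.3 ≈ 11.43 years.
An 8× gap closes after 3 halvings: 3 × 11.43 ≈ 34 years.

34 years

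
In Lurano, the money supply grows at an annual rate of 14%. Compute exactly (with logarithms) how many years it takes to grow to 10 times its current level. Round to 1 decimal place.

t = ln(10) / ln(1 + 0.14) = 2.3026 / 0.131028 ≈ 17.57.

17.6 years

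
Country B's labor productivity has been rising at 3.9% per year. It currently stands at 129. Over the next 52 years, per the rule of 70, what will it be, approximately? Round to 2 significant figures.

Doubling time ≈ 70/3.9 = 17.95 years.
52 years is 52/17.95 ≈ 2.90 doublings, a factor of 2^2.90 ≈ 7.46.
129 × 7.46 ≈ 960.

approximately 960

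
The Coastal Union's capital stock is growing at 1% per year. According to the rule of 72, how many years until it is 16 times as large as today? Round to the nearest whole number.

Doubling time ≈ 72/1 = 72.00 years.
16× is 4 doublings, so 4 × 72.00 ≈ 288 years.

approximately 288 years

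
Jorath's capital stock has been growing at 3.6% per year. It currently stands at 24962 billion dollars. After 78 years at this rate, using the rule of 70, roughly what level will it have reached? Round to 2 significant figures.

≈ 400000 billion dollars

Doubling time ≈ 70/3.6 = 19.44 years.
78 years is 78/19.44 ≈ 4.01 doublings, a factor of 2^4.01 ≈ 16.11.
24962 × 16.11 ≈ 400000 billion dollars.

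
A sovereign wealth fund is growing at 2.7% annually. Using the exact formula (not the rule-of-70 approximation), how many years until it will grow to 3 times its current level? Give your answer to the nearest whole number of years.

t = ln(3) / ln(1 + 0.027) = 1.0986 / 0.026642 ≈ 41.24.
≈ 41 years.

41 years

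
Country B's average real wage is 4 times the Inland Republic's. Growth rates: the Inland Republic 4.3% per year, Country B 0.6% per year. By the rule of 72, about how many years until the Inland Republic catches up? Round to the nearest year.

≈ 39 years

What matters is the difference: 3.7 pp.
Rule of 72 on the gap: the ratio halves every 72/3.7 ≈ 19.46 years.
A 4 times gap closes after 2 halvings: 2 × 19.46 ≈ 39 years.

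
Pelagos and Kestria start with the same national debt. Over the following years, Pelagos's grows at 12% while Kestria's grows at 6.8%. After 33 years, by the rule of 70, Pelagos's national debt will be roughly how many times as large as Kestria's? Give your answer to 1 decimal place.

Pelagos pulls ahead at 5.2 pp per year, so the ratio doubles every 70/5.2 ≈ 13.46 years.
In 33 years that's 2.45 doublings: 2^2.45 ≈ 5.5.

about 5.5 times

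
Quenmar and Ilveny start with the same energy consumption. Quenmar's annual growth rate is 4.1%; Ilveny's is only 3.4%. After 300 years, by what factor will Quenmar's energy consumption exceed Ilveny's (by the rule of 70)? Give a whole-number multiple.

≈ 8 times

Quenmar pulls ahead at 0.7 pp per year, so the ratio doubles every 70/0.7 ≈ 100.00 years.
In 300 years that's 3.00 doublings: 2^3.00 ≈ 8.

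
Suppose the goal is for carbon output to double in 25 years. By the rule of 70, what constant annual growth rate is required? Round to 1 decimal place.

≈ 2.8% a year

70 / 25 ≈ 2.80, so about 2.8% a year.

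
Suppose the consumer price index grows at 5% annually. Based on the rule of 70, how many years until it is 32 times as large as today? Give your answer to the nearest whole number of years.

around 70 years

At 5% it doubles every 70/5 ≈ 14.00 years.
32× is 5 doublings, so 5 × 14.00 ≈ 70 years.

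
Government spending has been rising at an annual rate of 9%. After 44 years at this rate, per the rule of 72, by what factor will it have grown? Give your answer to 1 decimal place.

about 45.3 times

Doubles every ≈ 8.00 years (72/9).
44 years is 5.50 doublings; 2^5.50 ≈ 45.3×.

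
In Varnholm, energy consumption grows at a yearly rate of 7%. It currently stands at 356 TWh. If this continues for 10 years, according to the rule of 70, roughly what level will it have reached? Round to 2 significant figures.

around 710 TWh

It doubles every 70/7 ≈ 10.00 years, so 10 years is 1.00 doublings.
2^1.00 ≈ 2.00; 356 × 2.00 ≈ 710 TWh.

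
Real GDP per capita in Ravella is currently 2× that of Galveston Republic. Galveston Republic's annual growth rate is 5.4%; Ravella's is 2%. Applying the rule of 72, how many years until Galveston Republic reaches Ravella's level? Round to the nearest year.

Galveston Republic gains on Ravella at 5.4% − 2% = 3.4 points a year.
At that relative rate the gap halves every 72/3.4 ≈ 21.18 years.
A 2× gap closes after 1 halving: 1 × 21.18 ≈ 21 years.

roughly 21 years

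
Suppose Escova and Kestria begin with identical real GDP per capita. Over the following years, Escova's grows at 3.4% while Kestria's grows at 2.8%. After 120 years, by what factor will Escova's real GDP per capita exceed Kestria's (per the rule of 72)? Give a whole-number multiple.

about 2 times

Rate gap = 3.4% − 2.8% = 0.6 points.
The ratio doubles every 72/0.6 ≈ 120.00 years.
120/120.00 ≈ 1.00 doublings → ratio ≈ 2^1.00 ≈ 2.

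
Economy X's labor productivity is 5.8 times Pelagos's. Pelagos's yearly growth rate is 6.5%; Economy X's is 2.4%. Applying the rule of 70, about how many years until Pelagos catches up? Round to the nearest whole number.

43 years

The growth-rate gap is 6.5% − 2.4% = 4.1 percentage points.
So the ratio between them halves every 70/4.1 ≈ 17.07 years.
A 5.8 times gap takes log₂(5.8) ≈ 2.54 halvings to close: 2.54 × 17.07 ≈ 43 years.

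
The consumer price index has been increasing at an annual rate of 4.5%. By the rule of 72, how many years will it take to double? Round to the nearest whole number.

approximately 16 years

Doubling time ≈ 72 / 4.5 = 16.00 years.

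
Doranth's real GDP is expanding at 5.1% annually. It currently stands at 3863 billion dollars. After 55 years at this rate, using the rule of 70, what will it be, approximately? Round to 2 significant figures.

It doubles every 70/5.1 ≈ 13.73 years, so 55 years is 4.01 doublings.
2^4.01 ≈ 16.11; 3863 × 16.11 ≈ 62000 billion dollars.

roughly 62000 billion dollars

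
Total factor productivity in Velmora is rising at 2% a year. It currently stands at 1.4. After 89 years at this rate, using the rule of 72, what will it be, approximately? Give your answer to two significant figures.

It doubles every 72/2 ≈ 36.00 years, so 89 years is 2.47 doublings.
2^2.47 ≈ 5.54; 1.4 × 5.54 ≈ 7.8.

≈ 7.8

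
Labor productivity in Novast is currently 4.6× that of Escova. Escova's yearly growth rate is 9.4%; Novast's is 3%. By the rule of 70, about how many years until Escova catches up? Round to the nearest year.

The growth-rate gap is 9.4% − 3% = 6.4 percentage points.
So the ratio between them halves every 70/6.4 ≈ 10.94 years.
A 4.6× gap takes log₂(4.6) ≈ 2.20 halvings to close: 2.20 × 10.94 ≈ 24 years.

about 24 years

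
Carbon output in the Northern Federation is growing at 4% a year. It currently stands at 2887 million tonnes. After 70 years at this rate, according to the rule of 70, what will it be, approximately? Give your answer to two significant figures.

Doubling time ≈ 70/4 = 17.50 years.
70 years is 70/17.50 ≈ 4.00 doublings, a factor of 2^4.00 ≈ 16.00.
2887 × 16.00 ≈ 46000 million tonnes.

around 46000 million tonnes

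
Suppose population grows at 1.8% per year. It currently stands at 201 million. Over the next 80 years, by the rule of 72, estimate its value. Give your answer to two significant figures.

800 million

Doubling time ≈ 72/1.8 = 40.00 years.
80 years is 80/40.00 ≈ 2.00 doublings, a factor of 2^2.00 ≈ 4.00.
201 × 4.00 ≈ 800 million.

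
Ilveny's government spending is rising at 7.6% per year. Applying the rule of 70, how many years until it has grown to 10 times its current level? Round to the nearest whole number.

Doubling time ≈ 70/7.6 = 9.21 years.
10× is log₂ 10 ≈ 3.32 doublings, so ≈ 3.32 × 9.21 = 31 years.

≈ 31 years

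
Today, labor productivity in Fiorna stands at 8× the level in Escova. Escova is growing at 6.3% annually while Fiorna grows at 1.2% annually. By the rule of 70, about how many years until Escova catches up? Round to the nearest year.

roughly 41 years

Escova gains on Fiorna at 6.3% − 1.2% = 5.1 points a year.
At that relative rate the gap halves every 70/5.1 ≈ 13.73 years.
An 8× gap closes after 3 halvings: 3 × 13.73 ≈ 41 years.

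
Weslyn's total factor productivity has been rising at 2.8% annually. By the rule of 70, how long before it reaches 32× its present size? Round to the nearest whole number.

125 years

Doubling time ≈ 70/2.8 = 25.00 years.
32 = 2^5, so 5 doublings → 125 years.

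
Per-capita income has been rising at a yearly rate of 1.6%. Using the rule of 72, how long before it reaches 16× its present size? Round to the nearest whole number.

approximately 180 years

Doubling time ≈ 72/1.6 = 45.00 years.
16× is 4 doublings, so 4 × 45.00 ≈ 180 years.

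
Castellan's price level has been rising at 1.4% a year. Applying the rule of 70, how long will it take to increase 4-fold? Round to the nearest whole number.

about 100 years

Doubling time ≈ 70/1.4 = 50.00 years.
4 = 2^2, so 2 doublings → 100 years.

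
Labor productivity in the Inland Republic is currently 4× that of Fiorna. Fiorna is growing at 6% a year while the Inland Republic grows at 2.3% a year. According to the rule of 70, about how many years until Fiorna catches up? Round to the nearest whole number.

What matters is the difference: 3.7 pp.
Rule of 70 on the gap: the ratio halves every 70/3.7 ≈ 18.92 years.
A 4× gap closes after 2 halvings: 2 × 18.92 ≈ 38 years.

around 38 years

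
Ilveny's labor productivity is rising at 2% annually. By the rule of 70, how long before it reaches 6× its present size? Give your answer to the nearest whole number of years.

One doubling takes 70/2 = 35.00 years.
Reaching 6× takes log₂(6) ≈ 2.58 doublings.
2.58 × 35.00 ≈ 90 years.

roughly 90 years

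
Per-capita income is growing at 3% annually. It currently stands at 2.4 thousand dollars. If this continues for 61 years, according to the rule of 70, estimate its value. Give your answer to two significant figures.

Doubling time ≈ 70/3 = 23.33 years.
61 years is 61/23.33 ≈ 2.61 doublings, a factor of 2^2.61 ≈ 6.11.
2.4 × 6.11 ≈ 15 thousand dollars.

15 thousand dollars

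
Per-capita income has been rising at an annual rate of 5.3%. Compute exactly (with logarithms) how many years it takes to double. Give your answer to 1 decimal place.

13.4 years

t = ln(2) / ln(1 + 0.053) = 0.6931 / 0.051643 ≈ 13.42.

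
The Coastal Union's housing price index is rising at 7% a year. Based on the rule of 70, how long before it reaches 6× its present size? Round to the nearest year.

approximately 26 years

At 7% it doubles every 70/7 ≈ 10.00 years.
6× is log₂ 6 ≈ 2.58 doublings, so ≈ 2.58 × 10.00 = 26 years.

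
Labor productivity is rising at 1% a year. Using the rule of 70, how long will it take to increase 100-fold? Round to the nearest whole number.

around 465 years

Doubling time ≈ 70/1 = 70.00 years.
Reaching 100× takes log₂(100) ≈ 6.64 doublings.
6.64 × 70.00 ≈ 465 years.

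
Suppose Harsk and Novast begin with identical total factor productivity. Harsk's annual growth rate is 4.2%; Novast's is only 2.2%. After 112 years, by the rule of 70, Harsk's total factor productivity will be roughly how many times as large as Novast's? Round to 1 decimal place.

Only the 2-point difference matters.
70/2 ≈ 35.00 years per doubling of the ratio; 112 years gives 3.20 doublings, so ≈ 9.2×.

roughly 9.2 times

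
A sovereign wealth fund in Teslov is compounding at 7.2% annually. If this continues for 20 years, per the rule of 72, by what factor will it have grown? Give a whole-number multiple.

4 times

At 7.2% one doubling takes ≈ 10.00 years; 20 years is 2 of them, so ×4.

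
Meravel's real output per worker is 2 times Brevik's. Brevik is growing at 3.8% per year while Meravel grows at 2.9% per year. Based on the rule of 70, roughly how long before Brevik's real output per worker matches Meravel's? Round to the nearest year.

What matters is the difference: 0.9 pp.
Rule of 70 on the gap: the ratio halves every 70/0.9 ≈ 77.78 years.
A 2 times gap closes after 1 halving: 1 × 77.78 ≈ 78 years.

approximately 78 years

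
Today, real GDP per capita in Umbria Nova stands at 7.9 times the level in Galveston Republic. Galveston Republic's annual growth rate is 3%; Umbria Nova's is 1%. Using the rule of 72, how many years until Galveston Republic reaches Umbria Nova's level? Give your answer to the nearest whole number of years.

107 years

What matters is the difference: 2 pp.
Rule of 72 on the gap: the ratio halves every 72/2 ≈ 36.00 years.
A 7.9 times gap takes log₂(7.9) ≈ 2.98 halvings to close: 2.98 × 36.00 ≈ 107 years.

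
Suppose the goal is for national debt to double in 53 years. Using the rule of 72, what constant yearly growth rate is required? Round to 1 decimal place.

approximately 1.4% per year

72 / 53 ≈ 1.36, so about 1.4% per year.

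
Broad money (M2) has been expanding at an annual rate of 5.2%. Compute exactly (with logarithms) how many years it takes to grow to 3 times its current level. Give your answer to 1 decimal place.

21.7 years

t = ln(3) / ln(1 + 0.052) = 1.0986 / 0.050693 ≈ 21.67.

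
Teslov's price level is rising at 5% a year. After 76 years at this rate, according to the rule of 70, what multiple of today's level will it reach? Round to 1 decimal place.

≈ 43.1 times

Doubles every ≈ 14.00 years (70/5).
76 years is 5.43 doublings; 2^5.43 ≈ 43.1×.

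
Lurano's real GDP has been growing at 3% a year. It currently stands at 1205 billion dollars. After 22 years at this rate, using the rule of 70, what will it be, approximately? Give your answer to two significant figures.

It doubles every 70/3 ≈ 23.33 years, so 22 years is 0.94 doublings.
2^0.94 ≈ 1.92; 1205 × 1.92 ≈ 2300 billion dollars.

2300 billion dollars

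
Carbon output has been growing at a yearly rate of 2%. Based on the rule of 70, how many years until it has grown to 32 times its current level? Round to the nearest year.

At 2% it doubles every 70/2 ≈ 35.00 years.
Getting to 32× needs 5 doublings: 5 × 35.00 ≈ 175 years.

175 years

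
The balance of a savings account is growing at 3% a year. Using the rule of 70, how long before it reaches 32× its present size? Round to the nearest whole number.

Doubling time ≈ 70/3 = 23.33 years.
Getting to 32× needs 5 doublings: 5 × 23.33 ≈ 117 years.

around 117 years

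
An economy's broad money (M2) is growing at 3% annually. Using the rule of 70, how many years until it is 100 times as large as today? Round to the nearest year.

about 155 years

Doubling time ≈ 70/3 = 23.33 years.
100× is log₂ 100 ≈ 6.64 doublings, so ≈ 6.64 × 23.33 = 155 years.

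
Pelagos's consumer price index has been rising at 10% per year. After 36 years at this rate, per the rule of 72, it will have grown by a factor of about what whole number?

≈ 32 times

Doubling time ≈ 72/10 = 7.20 years.
36/7.20 ≈ 5 doublings, so about 2^5 = 32×.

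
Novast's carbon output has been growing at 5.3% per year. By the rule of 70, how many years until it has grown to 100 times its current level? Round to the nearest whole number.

One doubling takes 70/5.3 = 13.21 years.
100× is log₂ 100 ≈ 6.64 doublings, so ≈ 6.64 × 13.21 = 88 years.

88 years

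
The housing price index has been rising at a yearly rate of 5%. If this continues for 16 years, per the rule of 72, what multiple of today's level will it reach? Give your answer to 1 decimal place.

around 2.2 times

Doubling time ≈ 72/5 = 14.40 years.
16 years / 14.40 ≈ 1.11 doublings → factor 2^1.11 ≈ 2.2.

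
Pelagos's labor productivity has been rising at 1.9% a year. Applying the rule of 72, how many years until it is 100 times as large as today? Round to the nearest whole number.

One doubling takes 72/1.9 = 37.89 years.
Reaching 100× takes log₂(100) ≈ 6.64 doublings.
6.64 × 37.89 ≈ 252 years.

252 years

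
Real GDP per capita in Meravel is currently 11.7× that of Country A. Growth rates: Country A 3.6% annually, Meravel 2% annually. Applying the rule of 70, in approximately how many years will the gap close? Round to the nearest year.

roughly 155 years

What matters is the difference: 1.6 pp.
Rule of 70 on the gap: the ratio halves every 70/1.6 ≈ 43.75 years.
An 11.7× gap takes log₂(11.7) ≈ 3.55 halvings to close: 3.55 × 43.75 ≈ 155 years.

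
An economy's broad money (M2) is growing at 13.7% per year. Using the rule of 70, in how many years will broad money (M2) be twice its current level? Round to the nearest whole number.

roughly 5 years

At 13.7%, doubling takes about 70/13.7 = 5.11 years.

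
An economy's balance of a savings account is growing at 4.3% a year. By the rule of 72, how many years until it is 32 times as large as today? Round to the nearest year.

84 years

Doubling time ≈ 72/4.3 = 16.74 years.
Getting to 32× needs 5 doublings: 5 × 16.74 ≈ 84 years.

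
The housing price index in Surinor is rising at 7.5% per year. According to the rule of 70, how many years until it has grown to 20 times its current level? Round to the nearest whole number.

One doubling takes 70/7.5 = 9.33 years.
20× is log₂ 20 ≈ 4.32 doublings, so ≈ 4.32 × 9.33 = 40 years.

roughly 40 years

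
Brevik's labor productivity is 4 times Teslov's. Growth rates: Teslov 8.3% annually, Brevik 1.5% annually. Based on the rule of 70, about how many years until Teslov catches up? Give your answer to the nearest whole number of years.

21 years

What matters is the difference: 6.8 pp.
Rule of 70 on the gap: the ratio halves every 70/6.8 ≈ 10.29 years.
A 4 times gap closes after 2 halvings: 2 × 10.29 ≈ 21 years.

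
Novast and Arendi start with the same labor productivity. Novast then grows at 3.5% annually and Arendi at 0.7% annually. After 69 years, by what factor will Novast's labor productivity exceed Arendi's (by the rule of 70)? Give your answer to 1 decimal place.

about 6.8 times

Rate gap = 3.5% − 0.7% = 2.8 points.
The ratio doubles every 70/2.8 ≈ 25.00 years.
69/25.00 ≈ 2.76 doublings → ratio ≈ 2^2.76 ≈ 6.8.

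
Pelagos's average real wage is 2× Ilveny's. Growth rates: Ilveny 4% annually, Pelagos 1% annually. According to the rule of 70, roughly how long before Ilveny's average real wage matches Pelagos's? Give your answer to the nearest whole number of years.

around 23 years

The growth-rate gap is 4% − 1% = 3 percentage points.
So the ratio between them halves every 70/3 ≈ 23.33 years.
A 2× gap closes after 1 halving: 1 × 23.33 ≈ 23 years.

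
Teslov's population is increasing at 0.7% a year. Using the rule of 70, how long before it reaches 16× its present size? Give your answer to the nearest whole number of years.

At 0.7% it doubles every 70/0.7 ≈ 100.00 years.
Getting to 16× needs 4 doublings: 4 × 100.00 ≈ 400 years.

approximately 400 years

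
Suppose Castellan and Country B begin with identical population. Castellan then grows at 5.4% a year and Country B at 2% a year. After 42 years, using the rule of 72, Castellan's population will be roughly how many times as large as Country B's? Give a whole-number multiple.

Castellan pulls ahead at 3.4 pp per year, so the ratio doubles every 72/3.4 ≈ 21.18 years.
In 42 years that's 1.98 doublings: 2^1.98 ≈ 4.

approximately 4 times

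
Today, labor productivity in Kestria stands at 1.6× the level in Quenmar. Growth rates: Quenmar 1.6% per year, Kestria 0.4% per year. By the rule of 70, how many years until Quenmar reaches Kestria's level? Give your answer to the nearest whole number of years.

What matters is the difference: 1.2 pp.
Rule of 70 on the gap: the ratio halves every 70/1.2 ≈ 58.33 years.
A 1.6× gap takes log₂(1.6) ≈ 0.68 halvings to close: 0.68 × 58.33 ≈ 40 years.

approximately 40 years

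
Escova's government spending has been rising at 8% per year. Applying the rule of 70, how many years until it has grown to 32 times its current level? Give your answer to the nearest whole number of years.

44 years

At 8% it doubles every 70/8 ≈ 8.75 years.
32× is 5 doublings, so 5 × 8.75 ≈ 44 years.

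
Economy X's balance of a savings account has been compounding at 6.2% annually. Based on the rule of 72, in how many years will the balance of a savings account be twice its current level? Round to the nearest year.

72/6.2 ≈ 11.61, so it doubles roughly every 12 years.

≈ 12 years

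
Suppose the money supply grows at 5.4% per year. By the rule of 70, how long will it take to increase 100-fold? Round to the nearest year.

≈ 86 years

One doubling takes 70/5.4 = 12.96 years.
100× is log₂ 100 ≈ 6.64 doublings, so ≈ 6.64 × 12.96 = 86 years.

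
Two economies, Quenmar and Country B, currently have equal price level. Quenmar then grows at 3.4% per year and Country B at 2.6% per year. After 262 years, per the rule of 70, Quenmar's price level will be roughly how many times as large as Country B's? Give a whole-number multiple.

Rate gap = 3.4% − 2.6% = 0.8 points.
The ratio doubles every 70/0.8 ≈ 87.50 years.
262/87.50 ≈ 2.99 doublings → ratio ≈ 2^2.99 ≈ 8.

about 8 times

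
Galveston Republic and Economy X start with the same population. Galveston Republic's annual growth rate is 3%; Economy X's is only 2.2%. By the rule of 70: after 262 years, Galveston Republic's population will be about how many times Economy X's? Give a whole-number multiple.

Rate gap = 3% − 2.2% = 0.8 points.
The ratio doubles every 70/0.8 ≈ 87.50 years.
262/87.50 ≈ 2.99 doublings → ratio ≈ 2^2.99 ≈ 8.

roughly 8 times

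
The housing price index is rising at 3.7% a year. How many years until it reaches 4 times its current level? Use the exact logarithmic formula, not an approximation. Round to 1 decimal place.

t = ln(4) / ln(1 + 0.037) = 1.3863 / 0.036332 ≈ 38.16.

38.2 years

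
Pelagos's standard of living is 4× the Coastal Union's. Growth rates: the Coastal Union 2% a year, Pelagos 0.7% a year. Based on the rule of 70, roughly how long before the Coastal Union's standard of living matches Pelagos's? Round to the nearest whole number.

approximately 108 years

What matters is the difference: 1.3 pp.
Rule of 70 on the gap: the ratio halves every 70/1.3 ≈ 53.85 years.
A 4× gap closes after 2 halvings: 2 × 53.85 ≈ 108 years.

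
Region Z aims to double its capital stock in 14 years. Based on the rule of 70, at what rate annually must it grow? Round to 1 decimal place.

70 / 14 ≈ 5.00, so about 5.0% annually.

5.0%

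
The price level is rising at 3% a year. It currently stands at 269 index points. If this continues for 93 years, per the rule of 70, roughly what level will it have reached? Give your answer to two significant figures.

It doubles every 70/3 ≈ 23.33 years, so 93 years is 3.99 doublings.
2^3.99 ≈ 15.89; 269 × 15.89 ≈ 4300 index points.

≈ 4300 index points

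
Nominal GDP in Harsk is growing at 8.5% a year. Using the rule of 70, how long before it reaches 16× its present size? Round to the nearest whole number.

One doubling takes 70/8.5 = 8.24 years.
Getting to 16× needs 4 doublings: 4 × 8.24 ≈ 33 years.

roughly 33 years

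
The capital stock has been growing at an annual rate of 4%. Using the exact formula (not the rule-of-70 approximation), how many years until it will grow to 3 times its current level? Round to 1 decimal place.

t = ln(3) / ln(1 + 0.04) = 1.0986 / 0.039221 ≈ 28.01.

28.0 years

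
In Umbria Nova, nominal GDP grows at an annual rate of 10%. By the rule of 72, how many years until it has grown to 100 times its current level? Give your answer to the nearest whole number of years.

One doubling takes 72/10 = 7.20 years.
100× is log₂ 100 ≈ 6.64 doublings, so ≈ 6.64 × 7.20 = 48 years.

roughly 48 years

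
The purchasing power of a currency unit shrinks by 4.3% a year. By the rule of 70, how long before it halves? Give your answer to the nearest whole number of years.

Halving time ≈ 70 / 4.3 = 16.28 → 16 years.

about 16 years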